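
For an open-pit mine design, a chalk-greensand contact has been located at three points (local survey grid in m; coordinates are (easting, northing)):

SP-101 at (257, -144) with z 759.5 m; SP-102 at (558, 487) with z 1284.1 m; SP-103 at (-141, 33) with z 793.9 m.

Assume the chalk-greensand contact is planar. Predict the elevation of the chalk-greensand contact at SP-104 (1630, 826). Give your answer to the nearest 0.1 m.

Let the plane be z = a·E + b·N + c.
SP-102−SP-101: 301a + 631b = 524.6;  SP-103−SP-101: −398a + 177b = 34.4.
Solving gives a = 0.233720, b = 0.719890.
Then c = 759.5 − a·257 − b·-144 = 803.10.
At (1630, 826): z = 381.0 + 594.6 + 803.10 = 1778.7 m.

1778.7 m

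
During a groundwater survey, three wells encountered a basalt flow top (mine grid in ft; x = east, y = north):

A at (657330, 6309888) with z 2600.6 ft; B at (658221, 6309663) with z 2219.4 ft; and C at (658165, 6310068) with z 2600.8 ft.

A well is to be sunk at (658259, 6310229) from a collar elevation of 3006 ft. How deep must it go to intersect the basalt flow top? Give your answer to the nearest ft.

Let the plane be z = a·x + b·y + c.
B−A: 891a − 225b = −381.2;  C−A: 835a + 180b = 0.2.
Solving gives a = −0.19689882, b = 0.91450288.
Then c = 2600.6 − a·657330 − b·6309888 = −5638382.64.
At (658259, 6310229): z_contact = −129610.4 + 5770722.6 − 5638382.64 = 2729.5 ft.
Depth below ground = 3006 − 2729.5 = 276 ft.

276 ft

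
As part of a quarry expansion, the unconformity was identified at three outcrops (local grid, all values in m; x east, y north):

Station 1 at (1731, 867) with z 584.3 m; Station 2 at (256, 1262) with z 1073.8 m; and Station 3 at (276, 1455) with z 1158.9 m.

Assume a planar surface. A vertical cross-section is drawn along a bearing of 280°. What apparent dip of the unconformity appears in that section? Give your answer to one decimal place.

15.9°

Two edge vectors: Station 1→Station 2 = (-1475, 395, 489.5), Station 1→Station 3 = (-1455, 588, 574.6).
Normal n = (Station 1→Station 2) × (Station 1→Station 3) = (-60859, 135312.5, -292575).
So ∂z/∂x = −n_x/n_z = −0.20801 and ∂z/∂y = −n_y/n_z = 0.46249.
Unit vector along 280° is (sin 280°, cos 280°) = (-0.9848, 0.1736).
Slope in that direction = a·(-0.9848) + b·(0.1736) = 0.28516.
Apparent dip = arctan|0.28516| = 15.9° (true dip is 26.9°, so apparent ≤ true as expected).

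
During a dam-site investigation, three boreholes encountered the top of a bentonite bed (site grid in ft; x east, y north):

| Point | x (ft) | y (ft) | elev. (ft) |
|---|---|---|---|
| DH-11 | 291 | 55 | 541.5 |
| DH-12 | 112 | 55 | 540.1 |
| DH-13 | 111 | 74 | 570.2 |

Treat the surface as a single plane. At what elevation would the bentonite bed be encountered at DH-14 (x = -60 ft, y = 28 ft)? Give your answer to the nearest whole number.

496 ft

Let the plane be z = a·x + b·y + c.
DH-12−DH-11: −179a + 0b = −1.4;  DH-13−DH-11: −180a + 19b = 28.7.
Solving gives a = 0.00782, b = 1.58462.
Then c = 541.5 − a·291 − b·55 = 452.07.
At (-60, 28): z = −0.5 + 44.4 + 452.07 = 496.0 ft.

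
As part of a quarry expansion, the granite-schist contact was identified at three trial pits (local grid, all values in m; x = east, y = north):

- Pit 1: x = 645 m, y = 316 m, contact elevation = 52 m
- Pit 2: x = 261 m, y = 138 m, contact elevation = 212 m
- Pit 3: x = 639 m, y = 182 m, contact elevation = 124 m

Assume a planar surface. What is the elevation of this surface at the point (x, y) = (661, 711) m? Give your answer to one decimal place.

-160.0 m

Two edge vectors: Pit 1→Pit 2 = (-384, -178, 160), Pit 1→Pit 3 = (-6, -134, 72).
Normal n = (Pit 1→Pit 2) × (Pit 1→Pit 3) = (8624, 26688, 50388).
So ∂z/∂x = −n_x/n_z = −0.17115 and ∂z/∂y = −n_y/n_z = −0.52965.
Intercept c from Pit 1: 52 + 110.39 + 167.37 = 329.76.
At (661, 711): z = −113.1 − 376.6 + 329.76 = -160.0 m.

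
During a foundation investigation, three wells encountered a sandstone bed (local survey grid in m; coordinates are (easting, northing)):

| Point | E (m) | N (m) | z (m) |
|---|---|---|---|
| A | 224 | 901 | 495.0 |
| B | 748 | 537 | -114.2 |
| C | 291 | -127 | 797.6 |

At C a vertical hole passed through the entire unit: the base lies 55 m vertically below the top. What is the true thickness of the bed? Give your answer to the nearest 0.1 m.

30.7 m

Two edge vectors: A→B = (524, -364, -609.2), A→C = (67, -1028, 302.6).
Normal n = (A→B) × (A→C) = (-736404, -199378.8, -514284).
So ∂z/∂E = −n_x/n_z = −1.43190 and ∂z/∂N = −n_y/n_z = −0.38768.
|∇z| = √(a²+b²) = 1.48346, so dip δ = arctan(1.48346) = 56.02°.
True thickness = vertical thickness × cos δ = 55 × cos 56.02° = 30.7 m.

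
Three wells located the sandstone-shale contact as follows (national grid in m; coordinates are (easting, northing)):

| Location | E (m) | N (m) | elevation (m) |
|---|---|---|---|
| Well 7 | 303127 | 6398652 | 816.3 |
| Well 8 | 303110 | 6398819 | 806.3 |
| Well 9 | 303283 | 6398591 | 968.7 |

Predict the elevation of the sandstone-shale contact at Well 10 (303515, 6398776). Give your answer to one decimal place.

Two edge vectors: Well 7→Well 8 = (-17, 167, -10), Well 7→Well 9 = (156, -61, 152.4).
Normal n = (Well 7→Well 8) × (Well 7→Well 9) = (24840.8, 1030.8, -25015).
So ∂z/∂E = −n_x/n_z = 0.993036178 and ∂z/∂N = −n_y/n_z = 0.041207276.
Intercept c from Well 7: 816.3 − 301016.08 − 263671.02 = −563870.79.
At (303515, 6398776): z = 301401.4 + 263676.1 − 563870.79 = 1206.7 m.

1206.7 m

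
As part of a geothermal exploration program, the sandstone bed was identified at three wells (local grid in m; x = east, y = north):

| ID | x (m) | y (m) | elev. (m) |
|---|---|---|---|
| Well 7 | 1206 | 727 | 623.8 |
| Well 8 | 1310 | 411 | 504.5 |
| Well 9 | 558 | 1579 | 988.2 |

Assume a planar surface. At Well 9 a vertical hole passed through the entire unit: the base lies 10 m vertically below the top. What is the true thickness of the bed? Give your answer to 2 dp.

9.41 m

Let the plane be z = a·x + b·y + c.
Well 8−Well 7: 104a − 316b = −119.3;  Well 9−Well 7: −648a + 852b = 364.4.
Solving gives a = −0.11628, b = 0.33926.
|∇z| = √(a²+b²) = 0.35864, so dip δ = arctan(0.35864) = 19.73°.
True thickness = vertical thickness × cos δ = 10 × cos 19.73° = 9.41 m.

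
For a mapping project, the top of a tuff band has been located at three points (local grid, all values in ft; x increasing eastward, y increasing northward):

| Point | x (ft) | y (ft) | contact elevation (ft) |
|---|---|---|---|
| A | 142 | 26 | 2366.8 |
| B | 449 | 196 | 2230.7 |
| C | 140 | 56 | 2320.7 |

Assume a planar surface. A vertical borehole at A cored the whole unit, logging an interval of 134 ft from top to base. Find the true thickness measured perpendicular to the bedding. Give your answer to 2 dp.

72.29 ft

Let the plane be z = a·x + b·y + c.
B−A: 307a + 170b = −136.1;  C−A: −2a + 30b = −46.1.
Solving gives a = 0.39309, b = −1.51046.
|∇z| = √(a²+b²) = 1.56077, so dip δ = arctan(1.56077) = 57.35°.
True thickness = vertical thickness × cos δ = 134 × cos 57.35° = 72.29 ft.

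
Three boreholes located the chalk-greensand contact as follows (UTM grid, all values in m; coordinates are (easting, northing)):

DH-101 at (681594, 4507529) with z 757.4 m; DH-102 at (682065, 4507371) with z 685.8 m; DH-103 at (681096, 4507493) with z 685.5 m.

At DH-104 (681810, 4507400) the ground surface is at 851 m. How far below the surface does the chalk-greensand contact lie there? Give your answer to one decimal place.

Let the plane be z = a·E + b·N + c.
DH-102−DH-101: 471a − 158b = −71.6;  DH-103−DH-101: −498a − 36b = −71.9.
Solving gives a = 0.091829778, b = 0.726910289.
Then c = 757.4 − a·681594 − b·4507529 = −3338402.43.
At (681810, 4507400): z_contact = 62610.46 + 3276475.43 − 3338402.43 = 683.46 m.
Depth below ground = 851 − 683.46 = 167.5 m.

167.5 m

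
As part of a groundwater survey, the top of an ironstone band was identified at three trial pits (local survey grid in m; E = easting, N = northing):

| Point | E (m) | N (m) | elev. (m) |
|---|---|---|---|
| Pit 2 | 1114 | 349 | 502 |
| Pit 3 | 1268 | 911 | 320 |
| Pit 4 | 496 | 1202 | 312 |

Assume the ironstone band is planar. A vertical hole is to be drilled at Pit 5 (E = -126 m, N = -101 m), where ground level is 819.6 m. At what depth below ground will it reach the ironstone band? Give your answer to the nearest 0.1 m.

58.8 m

Let the plane be z = a·E + b·N + c.
Pit 3−Pit 2: 154a + 562b = −182;  Pit 4−Pit 2: −618a + 853b = −190.
Solving gives a = −0.101250, b = −0.296099.
Then c = 502 − a·1114 − b·349 = 718.13.
At (-126, -101): z_contact = 12.76 + 29.91 + 718.13 = 760.79 m.
Depth below ground = 819.6 − 760.79 = 58.8 m.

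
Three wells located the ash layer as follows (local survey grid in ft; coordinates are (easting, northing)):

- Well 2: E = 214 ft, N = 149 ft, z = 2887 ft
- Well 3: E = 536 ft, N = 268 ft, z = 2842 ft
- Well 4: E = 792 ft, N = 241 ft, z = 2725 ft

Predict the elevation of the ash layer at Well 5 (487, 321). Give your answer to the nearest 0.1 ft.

2896.3 ft

Two edge vectors: Well 2→Well 3 = (322, 119, -45), Well 2→Well 4 = (578, 92, -162).
Normal n = (Well 2→Well 3) × (Well 2→Well 4) = (-15138, 26154, -39158).
So ∂z/∂E = −n_x/n_z = −0.38659 and ∂z/∂N = −n_y/n_z = 0.66791.
Intercept c from Well 2: 2887 + 82.73 − 99.52 = 2870.21.
At (487, 321): z = −188.3 + 214.4 + 2870.21 = 2896.3 ft.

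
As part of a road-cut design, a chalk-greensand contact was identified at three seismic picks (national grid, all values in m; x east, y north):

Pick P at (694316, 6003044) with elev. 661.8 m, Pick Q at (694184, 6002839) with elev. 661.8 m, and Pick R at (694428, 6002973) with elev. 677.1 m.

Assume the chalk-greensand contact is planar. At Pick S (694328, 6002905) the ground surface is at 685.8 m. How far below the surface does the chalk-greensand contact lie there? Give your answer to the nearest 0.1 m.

Let the plane be z = a·x + b·y + c.
Pick Q−Pick P: −132a − 205b = 0;  Pick R−Pick P: 112a − 71b = 15.3.
Solving gives a = 0.097009155, b = −0.062464432.
Then c = 661.8 − a·694316 − b·6003044 = 308283.52.
At (694328, 6002905): z_contact = 67356.17 − 374968.05 + 308283.52 = 671.65 m.
Depth below ground = 685.8 − 671.65 = 14.2 m.

14.2 m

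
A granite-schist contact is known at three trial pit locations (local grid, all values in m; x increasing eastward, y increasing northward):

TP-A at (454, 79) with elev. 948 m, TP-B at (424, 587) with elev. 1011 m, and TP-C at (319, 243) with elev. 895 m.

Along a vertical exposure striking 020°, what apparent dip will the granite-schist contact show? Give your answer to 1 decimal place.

Let the plane be z = a·x + b·y + c.
TP-B−TP-A: −30a + 508b = 63;  TP-C−TP-A: −135a + 164b = −53.
Solving gives a = 0.58523, b = 0.15858.
Unit vector along 020° is (sin 20°, cos 20°) = (0.3420, 0.9397).
Slope in that direction = a·(0.3420) + b·(0.9397) = 0.34918.
Apparent dip = arctan|0.34918| = 19.2° (true dip is 31.2°, so apparent ≤ true as expected).

19.2°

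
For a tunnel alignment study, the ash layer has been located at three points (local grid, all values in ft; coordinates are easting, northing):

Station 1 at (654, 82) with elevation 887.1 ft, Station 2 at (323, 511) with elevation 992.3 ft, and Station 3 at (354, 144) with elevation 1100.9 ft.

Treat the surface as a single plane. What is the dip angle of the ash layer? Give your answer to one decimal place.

Two edge vectors: Station 1→Station 2 = (-331, 429, 105.2), Station 1→Station 3 = (-300, 62, 213.8).
Normal n = (Station 1→Station 2) × (Station 1→Station 3) = (85197.8, 39207.8, 108178).
So ∂z/∂easting = −n_x/n_z = −0.78757 and ∂z/∂northing = −n_y/n_z = −0.36244.
Gradient magnitude |∇z| = √(a² + b²) = √(0.62027 + 0.13136) = 0.86697.
True dip = arctan(0.86697) = 40.9°, dipping toward ENE (azimuth ≈ 065°).

40.9°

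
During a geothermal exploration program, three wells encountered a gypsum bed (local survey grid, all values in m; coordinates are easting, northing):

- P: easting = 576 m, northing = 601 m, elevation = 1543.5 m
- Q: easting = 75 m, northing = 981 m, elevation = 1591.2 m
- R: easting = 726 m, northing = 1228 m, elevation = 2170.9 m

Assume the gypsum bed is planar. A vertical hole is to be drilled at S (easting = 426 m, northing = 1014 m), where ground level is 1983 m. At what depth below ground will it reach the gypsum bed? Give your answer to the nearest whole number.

Two edge vectors: P→Q = (-501, 380, 47.7), P→R = (150, 627, 627.4).
Normal n = (P→Q) × (P→R) = (208504.1, 321482.4, -371127).
So ∂z/∂easting = −n_x/n_z = 0.56181 and ∂z/∂northing = −n_y/n_z = 0.86623.
Intercept c from P: 1543.5 − 323.60 − 520.61 = 699.29.
At (426, 1014): z_contact = 239.3 + 878.4 + 699.29 = 1817.0 m.
Depth below ground = 1983 − 1817.0 = 166 m.

166 m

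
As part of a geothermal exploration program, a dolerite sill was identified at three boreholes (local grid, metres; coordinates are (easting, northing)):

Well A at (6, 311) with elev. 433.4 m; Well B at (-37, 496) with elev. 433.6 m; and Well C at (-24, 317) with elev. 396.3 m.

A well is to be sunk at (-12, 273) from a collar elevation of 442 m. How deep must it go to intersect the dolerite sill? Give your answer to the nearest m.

Two edge vectors: Well A→Well B = (-43, 185, 0.2), Well A→Well C = (-30, 6, -37.1).
Normal n = (Well A→Well B) × (Well A→Well C) = (-6864.7, -1601.3, 5292).
So ∂z/∂E = −n_x/n_z = 1.29718 and ∂z/∂N = −n_y/n_z = 0.30259.
Intercept c from Well A: 433.4 − 7.78 − 94.11 = 331.51.
At (-12, 273): z_contact = −15.6 + 82.6 + 331.51 = 398.6 m.
Depth below ground = 442 − 398.6 = 43 m.

43 m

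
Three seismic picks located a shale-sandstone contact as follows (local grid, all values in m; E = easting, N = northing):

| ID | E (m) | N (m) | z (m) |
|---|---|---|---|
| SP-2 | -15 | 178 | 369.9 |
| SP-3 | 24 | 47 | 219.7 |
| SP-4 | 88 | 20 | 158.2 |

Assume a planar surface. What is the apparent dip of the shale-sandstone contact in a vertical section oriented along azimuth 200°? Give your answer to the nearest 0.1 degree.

Let the plane be z = a·E + b·N + c.
SP-3−SP-2: 39a − 131b = −150.2;  SP-4−SP-2: 103a − 158b = −211.7.
Solving gives a = −0.54578, b = 0.98408.
Unit vector along 200° is (sin 200°, cos 200°) = (-0.3420, -0.9397).
Slope in that direction = a·(-0.3420) + b·(-0.9397) = −0.73807.
Apparent dip = arctan|0.73807| = 36.4° (true dip is 48.4°, so apparent ≤ true as expected).

36.4°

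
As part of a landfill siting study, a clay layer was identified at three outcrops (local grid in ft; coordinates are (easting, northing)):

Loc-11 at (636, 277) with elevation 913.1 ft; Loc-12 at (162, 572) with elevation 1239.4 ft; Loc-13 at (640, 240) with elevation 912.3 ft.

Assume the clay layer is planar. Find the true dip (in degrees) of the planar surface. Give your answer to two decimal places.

Let the plane be z = a·E + b·N + c.
Loc-12−Loc-11: −474a + 295b = 326.3;  Loc-13−Loc-11: 4a − 37b = −0.8.
Solving gives a = −0.72363, b = −0.05661.
Gradient magnitude |∇z| = √(a² + b²) = √(0.52364 + 0.00320) = 0.72584.
True dip = arctan(0.72584) = 35.97°, dipping toward E (azimuth ≈ 086°).

35.97°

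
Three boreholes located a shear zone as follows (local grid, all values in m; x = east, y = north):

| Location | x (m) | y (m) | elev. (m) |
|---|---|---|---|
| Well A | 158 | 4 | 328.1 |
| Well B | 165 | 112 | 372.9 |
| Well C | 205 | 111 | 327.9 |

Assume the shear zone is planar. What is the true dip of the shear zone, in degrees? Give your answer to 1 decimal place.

50.5°

Two edge vectors: Well A→Well B = (7, 108, 44.8), Well A→Well C = (47, 107, -0.2).
Normal n = (Well A→Well B) × (Well A→Well C) = (-4815.2, 2107, -4327).
So ∂z/∂x = −n_x/n_z = −1.11283 and ∂z/∂y = −n_y/n_z = 0.48694.
Gradient magnitude |∇z| = √(a² + b²) = √(1.23838 + 0.23711) = 1.21470.
True dip = arctan(1.21470) = 50.5°, dipping toward ESE (azimuth ≈ 114°).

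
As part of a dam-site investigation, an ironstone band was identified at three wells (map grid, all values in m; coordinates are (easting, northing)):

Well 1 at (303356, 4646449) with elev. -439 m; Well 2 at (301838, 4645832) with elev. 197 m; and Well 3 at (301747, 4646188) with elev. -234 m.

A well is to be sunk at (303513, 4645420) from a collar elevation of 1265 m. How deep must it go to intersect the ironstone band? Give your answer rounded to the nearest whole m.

Let the plane be z = a·E + b·N + c.
Well 2−Well 1: −1518a − 617b = 636;  Well 3−Well 1: −1609a − 261b = 205.
Solving gives a = 0.06623195, b = −1.19374408.
Then c = -439 − a·303356 − b·4646449 = 5526140.13.
At (303513, 4645420): z_contact = 20102.3 − 5545442.6 + 5526140.13 = 799.8 m.
Depth below ground = 1265 − 799.8 = 465 m.

465 m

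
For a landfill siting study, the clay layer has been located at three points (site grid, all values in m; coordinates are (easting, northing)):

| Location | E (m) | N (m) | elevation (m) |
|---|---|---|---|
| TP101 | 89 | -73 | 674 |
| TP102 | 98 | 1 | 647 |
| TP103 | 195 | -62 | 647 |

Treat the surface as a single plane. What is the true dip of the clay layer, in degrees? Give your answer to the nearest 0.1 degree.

Two edge vectors: TP101→TP102 = (9, 74, -27), TP101→TP103 = (106, 11, -27).
Normal n = (TP101→TP102) × (TP101→TP103) = (-1701, -2619, -7745).
So ∂z/∂E = −n_x/n_z = −0.21963 and ∂z/∂N = −n_y/n_z = −0.33815.
Gradient magnitude |∇z| = √(a² + b²) = √(0.04824 + 0.11435) = 0.40322.
True dip = arctan(0.40322) = 22.0°, dipping toward NNE (azimuth ≈ 033°).

22.0°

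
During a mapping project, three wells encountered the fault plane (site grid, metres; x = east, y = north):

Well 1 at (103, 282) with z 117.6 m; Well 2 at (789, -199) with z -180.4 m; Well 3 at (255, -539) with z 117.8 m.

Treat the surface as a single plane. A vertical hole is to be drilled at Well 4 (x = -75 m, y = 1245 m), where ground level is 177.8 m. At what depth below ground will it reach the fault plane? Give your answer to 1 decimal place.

60.6 m

Let the plane be z = a·x + b·y + c.
Well 2−Well 1: 686a − 481b = −298;  Well 3−Well 1: 152a − 821b = 0.2.
Solving gives a = −0.499403, b = −0.092703.
Then c = 117.6 − a·103 − b·282 = 195.18.
At (-75, 1245): z_contact = 37.46 − 115.42 + 195.18 = 117.22 m.
Depth below ground = 177.8 − 117.22 = 60.6 m.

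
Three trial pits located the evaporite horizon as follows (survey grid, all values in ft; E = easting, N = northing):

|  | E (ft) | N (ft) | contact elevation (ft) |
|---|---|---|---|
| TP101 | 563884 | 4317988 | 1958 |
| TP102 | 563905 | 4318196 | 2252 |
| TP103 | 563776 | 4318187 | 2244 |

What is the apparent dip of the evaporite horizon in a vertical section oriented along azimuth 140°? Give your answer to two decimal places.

47.97°

Two edge vectors: TP101→TP102 = (21, 208, 294), TP101→TP103 = (-108, 199, 286).
Normal n = (TP101→TP102) × (TP101→TP103) = (982, -37758, 26643).
So ∂z/∂E = −n_x/n_z = −0.03686 and ∂z/∂N = −n_y/n_z = 1.41718.
Unit vector along 140° is (sin 140°, cos 140°) = (0.6428, -0.7660).
Slope in that direction = a·(0.6428) + b·(-0.7660) = −1.10932.
Apparent dip = arctan|1.10932| = 47.97° (true dip is 54.8°, so apparent ≤ true as expected).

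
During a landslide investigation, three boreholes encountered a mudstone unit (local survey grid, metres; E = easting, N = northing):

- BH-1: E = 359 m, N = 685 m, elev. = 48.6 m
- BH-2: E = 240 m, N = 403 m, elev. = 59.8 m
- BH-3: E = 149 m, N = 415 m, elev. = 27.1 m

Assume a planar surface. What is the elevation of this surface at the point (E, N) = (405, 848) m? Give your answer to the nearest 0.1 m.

34.5 m

Let the plane be z = a·E + b·N + c.
BH-2−BH-1: −119a − 282b = 11.2;  BH-3−BH-1: −210a − 270b = −21.5.
Solving gives a = 0.33544, b = −0.18127.
Then c = 48.6 − a·359 − b·685 = 52.35.
At (405, 848): z = 135.9 − 153.7 + 52.35 = 34.5 m.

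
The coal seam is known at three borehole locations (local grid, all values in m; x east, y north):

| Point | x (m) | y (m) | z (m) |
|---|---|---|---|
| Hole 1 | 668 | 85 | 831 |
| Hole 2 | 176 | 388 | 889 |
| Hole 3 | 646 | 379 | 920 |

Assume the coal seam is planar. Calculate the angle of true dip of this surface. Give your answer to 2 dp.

17.56°

Let the plane be z = a·x + b·y + c.
Hole 2−Hole 1: −492a + 303b = 58;  Hole 3−Hole 1: −22a + 294b = 89.
Solving gives a = 0.07186, b = 0.30810.
Gradient magnitude |∇z| = √(a² + b²) = √(0.00516 + 0.09492) = 0.31637.
True dip = arctan(0.31637) = 17.56°, dipping toward SSW (azimuth ≈ 193°).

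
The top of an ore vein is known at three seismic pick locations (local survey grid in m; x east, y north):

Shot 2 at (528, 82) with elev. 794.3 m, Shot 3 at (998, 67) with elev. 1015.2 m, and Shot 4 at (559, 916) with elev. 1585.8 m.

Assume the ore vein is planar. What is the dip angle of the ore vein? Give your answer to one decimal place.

Two edge vectors: Shot 2→Shot 3 = (470, -15, 220.9), Shot 2→Shot 4 = (31, 834, 791.5).
Normal n = (Shot 2→Shot 3) × (Shot 2→Shot 4) = (-196103.1, -365157.1, 392445).
So ∂z/∂x = −n_x/n_z = 0.49970 and ∂z/∂y = −n_y/n_z = 0.93047.
Gradient magnitude |∇z| = √(a² + b²) = √(0.24970 + 0.86577) = 1.05616.
True dip = arctan(1.05616) = 46.6°, dipping toward SSW (azimuth ≈ 208°).

46.6°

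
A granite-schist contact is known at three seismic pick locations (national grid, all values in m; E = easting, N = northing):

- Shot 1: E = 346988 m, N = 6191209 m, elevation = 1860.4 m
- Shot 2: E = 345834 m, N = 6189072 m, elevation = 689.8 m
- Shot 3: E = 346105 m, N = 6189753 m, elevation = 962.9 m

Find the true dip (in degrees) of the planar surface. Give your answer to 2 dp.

Let the plane be z = a·E + b·N + c.
Shot 2−Shot 1: −1154a − 2137b = −1170.6;  Shot 3−Shot 1: −883a − 1456b = −897.5.
Solving gives a = 1.03297, b = −0.01004.
Gradient magnitude |∇z| = √(a² + b²) = √(1.06703 + 0.00010) = 1.03302.
True dip = arctan(1.03302) = 45.93°, dipping toward W (azimuth ≈ 271°).

45.93°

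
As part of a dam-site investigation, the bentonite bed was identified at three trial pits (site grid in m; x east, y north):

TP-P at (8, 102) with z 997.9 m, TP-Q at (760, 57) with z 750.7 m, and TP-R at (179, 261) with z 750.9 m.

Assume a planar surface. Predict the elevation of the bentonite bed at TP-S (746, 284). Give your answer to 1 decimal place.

500.3 m

Two edge vectors: TP-P→TP-Q = (752, -45, -247.2), TP-P→TP-R = (171, 159, -247).
Normal n = (TP-P→TP-Q) × (TP-P→TP-R) = (50419.8, 143472.8, 127263).
So ∂z/∂x = −n_x/n_z = −0.39619 and ∂z/∂y = −n_y/n_z = −1.12737.
Intercept c from TP-P: 997.9 + 3.17 + 114.99 = 1116.06.
At (746, 284): z = −295.6 − 320.2 + 1116.06 = 500.3 m.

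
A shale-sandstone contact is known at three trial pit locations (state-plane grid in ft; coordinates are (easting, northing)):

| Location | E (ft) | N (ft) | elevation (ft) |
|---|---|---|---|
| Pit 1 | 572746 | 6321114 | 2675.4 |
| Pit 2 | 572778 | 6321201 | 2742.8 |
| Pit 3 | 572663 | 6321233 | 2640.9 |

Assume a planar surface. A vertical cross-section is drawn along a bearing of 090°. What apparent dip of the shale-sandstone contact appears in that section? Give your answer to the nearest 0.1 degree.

Two edge vectors: Pit 1→Pit 2 = (32, 87, 67.4), Pit 1→Pit 3 = (-83, 119, -34.5).
Normal n = (Pit 1→Pit 2) × (Pit 1→Pit 3) = (-11022.1, -4490.2, 11029).
So ∂z/∂E = −n_x/n_z = 0.99937 and ∂z/∂N = −n_y/n_z = 0.40713.
Unit vector along 090° is (sin 90°, cos 90°) = (1.0000, 0.0000).
Slope in that direction = a·(1.0000) + b·(0.0000) = 0.99937.
Apparent dip = arctan|0.99937| = 45.0° (true dip is 47.2°, so apparent ≤ true as expected).

45.0°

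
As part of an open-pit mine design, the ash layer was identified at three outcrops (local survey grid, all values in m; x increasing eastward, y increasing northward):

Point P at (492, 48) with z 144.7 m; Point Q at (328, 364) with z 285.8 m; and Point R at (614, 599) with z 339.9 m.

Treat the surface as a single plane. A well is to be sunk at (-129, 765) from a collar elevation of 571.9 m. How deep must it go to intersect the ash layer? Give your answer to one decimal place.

76.0 m

Two edge vectors: Point P→Point Q = (-164, 316, 141.1), Point P→Point R = (122, 551, 195.2).
Normal n = (Point P→Point Q) × (Point P→Point R) = (-16062.9, 49227, -128916).
So ∂z/∂x = −n_x/n_z = −0.12460 and ∂z/∂y = −n_y/n_z = 0.38185.
Intercept c from Point P: 144.7 + 61.30 − 18.33 = 187.67.
At (-129, 765): z_contact = 16.07 + 292.12 + 187.67 = 495.87 m.
Depth below ground = 571.9 − 495.87 = 76.0 m.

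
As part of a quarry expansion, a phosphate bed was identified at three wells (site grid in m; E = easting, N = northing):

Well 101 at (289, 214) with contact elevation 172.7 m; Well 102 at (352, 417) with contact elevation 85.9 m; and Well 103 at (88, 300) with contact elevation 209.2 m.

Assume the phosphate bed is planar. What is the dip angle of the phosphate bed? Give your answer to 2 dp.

24.67°

Let the plane be z = a·E + b·N + c.
Well 102−Well 101: 63a + 203b = −86.8;  Well 103−Well 101: −201a + 86b = 36.5.
Solving gives a = −0.32181, b = −0.32771.
Gradient magnitude |∇z| = √(a² + b²) = √(0.10356 + 0.10740) = 0.45930.
True dip = arctan(0.45930) = 24.67°, dipping toward NE (azimuth ≈ 044°).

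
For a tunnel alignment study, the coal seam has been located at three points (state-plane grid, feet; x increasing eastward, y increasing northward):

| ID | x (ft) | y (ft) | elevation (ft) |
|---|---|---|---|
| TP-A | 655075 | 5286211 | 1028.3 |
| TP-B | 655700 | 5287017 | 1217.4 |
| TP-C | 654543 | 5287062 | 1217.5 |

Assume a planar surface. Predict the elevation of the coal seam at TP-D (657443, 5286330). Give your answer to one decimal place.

Let the plane be z = a·x + b·y + c.
TP-B−TP-A: 625a + 806b = 189.1;  TP-C−TP-A: −532a + 851b = 189.2.
Solving gives a = 0.008774008, b = 0.227811718.
Then c = 1028.3 − a·655075 − b·5286211 = −1208980.14.
At (657443, 5286330): z = 5768.4 + 1204287.9 − 1208980.14 = 1076.2 ft.

1076.2 ft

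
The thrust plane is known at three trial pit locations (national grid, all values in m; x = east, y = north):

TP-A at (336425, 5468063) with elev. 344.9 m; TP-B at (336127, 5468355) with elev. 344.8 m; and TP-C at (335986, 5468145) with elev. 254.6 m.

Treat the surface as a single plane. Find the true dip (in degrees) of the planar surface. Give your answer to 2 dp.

19.94°

Two edge vectors: TP-A→TP-B = (-298, 292, -0.1), TP-A→TP-C = (-439, 82, -90.3).
Normal n = (TP-A→TP-B) × (TP-A→TP-C) = (-26359.4, -26865.5, 103752).
So ∂z/∂x = −n_x/n_z = 0.25406 and ∂z/∂y = −n_y/n_z = 0.25894.
Gradient magnitude |∇z| = √(a² + b²) = √(0.06455 + 0.06705) = 0.36276.
True dip = arctan(0.36276) = 19.94°, dipping toward SW (azimuth ≈ 224°).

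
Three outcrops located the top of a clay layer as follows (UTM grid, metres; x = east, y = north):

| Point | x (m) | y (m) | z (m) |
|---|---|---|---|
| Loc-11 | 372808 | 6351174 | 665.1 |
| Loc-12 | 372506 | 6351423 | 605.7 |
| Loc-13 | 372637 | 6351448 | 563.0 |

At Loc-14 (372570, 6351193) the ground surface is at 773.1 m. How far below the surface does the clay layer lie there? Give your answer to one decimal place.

63.6 m

Two edge vectors: Loc-11→Loc-12 = (-302, 249, -59.4), Loc-11→Loc-13 = (-171, 274, -102.1).
Normal n = (Loc-11→Loc-12) × (Loc-11→Loc-13) = (-9147.3, -20676.8, -40169).
So ∂z/∂x = −n_x/n_z = −0.227720381 and ∂z/∂y = −n_y/n_z = −0.514745202.
Intercept c from Loc-11: 665.1 + 84895.98 + 3269236.34 = 3354797.42.
At (372570, 6351193): z_contact = −84841.78 − 3269246.12 + 3354797.42 = 709.52 m.
Depth below ground = 773.1 − 709.52 = 63.6 m.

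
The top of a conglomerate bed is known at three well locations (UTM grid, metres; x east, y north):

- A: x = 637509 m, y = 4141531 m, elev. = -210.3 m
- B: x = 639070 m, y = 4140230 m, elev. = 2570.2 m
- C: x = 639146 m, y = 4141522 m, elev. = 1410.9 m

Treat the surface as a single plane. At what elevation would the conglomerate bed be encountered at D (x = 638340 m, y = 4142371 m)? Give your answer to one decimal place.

-194.1 m

Two edge vectors: A→B = (1561, -1301, 2780.5), A→C = (1637, -9, 1621.2).
Normal n = (A→B) × (A→C) = (-2084156.7, 2020985.3, 2115688).
So ∂z/∂x = −n_x/n_z = 0.985096432 and ∂z/∂y = −n_y/n_z = −0.955237871.
Intercept c from A: -210.3 − 628007.84 + 3956147.25 = 3327929.11.
At (638340, 4142371): z = 628826.5 − 3956949.7 + 3327929.11 = -194.1 m.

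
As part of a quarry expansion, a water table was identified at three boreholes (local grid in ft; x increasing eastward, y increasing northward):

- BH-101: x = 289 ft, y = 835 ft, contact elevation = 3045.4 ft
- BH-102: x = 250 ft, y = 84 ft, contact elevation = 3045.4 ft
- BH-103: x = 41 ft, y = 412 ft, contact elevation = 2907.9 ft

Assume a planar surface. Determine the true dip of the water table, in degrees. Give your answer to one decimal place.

Two edge vectors: BH-101→BH-102 = (-39, -751, 0), BH-101→BH-103 = (-248, -423, -137.5).
Normal n = (BH-101→BH-102) × (BH-101→BH-103) = (103262.5, -5362.5, -169751).
So ∂z/∂x = −n_x/n_z = 0.60832 and ∂z/∂y = −n_y/n_z = −0.03159.
Gradient magnitude |∇z| = √(a² + b²) = √(0.37005 + 0.00100) = 0.60914.
True dip = arctan(0.60914) = 31.3°, dipping toward W (azimuth ≈ 273°).

31.3°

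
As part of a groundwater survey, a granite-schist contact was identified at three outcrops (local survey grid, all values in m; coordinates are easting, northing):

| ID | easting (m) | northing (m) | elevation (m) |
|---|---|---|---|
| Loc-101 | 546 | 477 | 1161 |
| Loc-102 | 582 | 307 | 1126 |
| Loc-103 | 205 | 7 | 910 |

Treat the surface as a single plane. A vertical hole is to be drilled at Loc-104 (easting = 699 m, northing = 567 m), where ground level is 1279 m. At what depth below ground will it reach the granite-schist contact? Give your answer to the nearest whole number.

Let the plane be z = a·easting + b·northing + c.
Loc-102−Loc-101: 36a − 170b = −35;  Loc-103−Loc-101: −341a − 470b = −251.
Solving gives a = 0.35011, b = 0.28002.
Then c = 1161 − a·546 − b·477 = 836.27.
At (699, 567): z_contact = 244.7 + 158.8 + 836.27 = 1239.8 m.
Depth below ground = 1279 − 1239.8 = 39 m.

39 m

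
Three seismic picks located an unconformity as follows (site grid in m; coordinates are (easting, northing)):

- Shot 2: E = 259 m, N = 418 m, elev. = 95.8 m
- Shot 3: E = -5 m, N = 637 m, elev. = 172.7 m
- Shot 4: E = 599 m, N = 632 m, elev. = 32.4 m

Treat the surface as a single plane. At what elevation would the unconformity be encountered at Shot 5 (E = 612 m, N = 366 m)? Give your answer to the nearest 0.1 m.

10.3 m

Two edge vectors: Shot 2→Shot 3 = (-264, 219, 76.9), Shot 2→Shot 4 = (340, 214, -63.4).
Normal n = (Shot 2→Shot 3) × (Shot 2→Shot 4) = (-30341.2, 9408.4, -130956).
So ∂z/∂E = −n_x/n_z = −0.23169 and ∂z/∂N = −n_y/n_z = 0.07184.
Intercept c from Shot 2: 95.8 + 60.01 − 30.03 = 125.78.
At (612, 366): z = −141.8 + 26.3 + 125.78 = 10.3 m.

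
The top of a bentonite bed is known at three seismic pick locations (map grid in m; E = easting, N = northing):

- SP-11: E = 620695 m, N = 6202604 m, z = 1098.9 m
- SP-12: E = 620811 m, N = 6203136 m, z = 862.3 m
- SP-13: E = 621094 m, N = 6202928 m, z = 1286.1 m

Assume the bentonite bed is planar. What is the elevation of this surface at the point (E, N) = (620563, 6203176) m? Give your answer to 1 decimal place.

Two edge vectors: SP-11→SP-12 = (116, 532, -236.6), SP-11→SP-13 = (399, 324, 187.2).
Normal n = (SP-11→SP-12) × (SP-11→SP-13) = (176248.8, -116118.6, -174684).
So ∂z/∂E = −n_x/n_z = 1.008957890 and ∂z/∂N = −n_y/n_z = −0.664735179.
Intercept c from SP-11: 1098.9 − 626255.12 + 4123089.08 = 3497932.86.
At (620563, 6203176): z = 626121.9 − 4123469.3 + 3497932.86 = 585.5 m.

585.5 m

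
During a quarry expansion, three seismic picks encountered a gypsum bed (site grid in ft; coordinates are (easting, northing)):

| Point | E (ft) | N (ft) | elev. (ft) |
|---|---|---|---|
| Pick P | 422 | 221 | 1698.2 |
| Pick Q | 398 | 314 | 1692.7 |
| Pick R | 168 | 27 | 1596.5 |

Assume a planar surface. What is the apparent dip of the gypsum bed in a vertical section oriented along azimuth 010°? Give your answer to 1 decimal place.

5.8°

Two edge vectors: Pick P→Pick Q = (-24, 93, -5.5), Pick P→Pick R = (-254, -194, -101.7).
Normal n = (Pick P→Pick Q) × (Pick P→Pick R) = (-10525.1, -1043.8, 28278).
So ∂z/∂E = −n_x/n_z = 0.37220 and ∂z/∂N = −n_y/n_z = 0.03691.
Unit vector along 010° is (sin 10°, cos 10°) = (0.1736, 0.9848).
Slope in that direction = a·(0.1736) + b·(0.9848) = 0.10098.
Apparent dip = arctan|0.10098| = 5.8° (true dip is 20.5°, so apparent ≤ true as expected).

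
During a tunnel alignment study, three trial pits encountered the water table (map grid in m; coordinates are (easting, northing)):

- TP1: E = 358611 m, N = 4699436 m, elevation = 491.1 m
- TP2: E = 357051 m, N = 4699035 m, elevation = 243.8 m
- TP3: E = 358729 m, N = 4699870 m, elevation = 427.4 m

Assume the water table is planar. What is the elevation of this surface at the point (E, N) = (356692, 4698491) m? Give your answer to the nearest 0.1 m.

Two edge vectors: TP1→TP2 = (-1560, -401, -247.3), TP1→TP3 = (118, 434, -63.7).
Normal n = (TP1→TP2) × (TP1→TP3) = (132871.9, -128553.4, -629722).
So ∂z/∂E = −n_x/n_z = 0.211000886 and ∂z/∂N = −n_y/n_z = −0.204143098.
Intercept c from TP1: 491.1 − 75667.24 + 959357.42 = 884181.29.
At (356692, 4698491): z = 75262.3 − 959164.5 + 884181.29 = 279.1 m.

279.1 m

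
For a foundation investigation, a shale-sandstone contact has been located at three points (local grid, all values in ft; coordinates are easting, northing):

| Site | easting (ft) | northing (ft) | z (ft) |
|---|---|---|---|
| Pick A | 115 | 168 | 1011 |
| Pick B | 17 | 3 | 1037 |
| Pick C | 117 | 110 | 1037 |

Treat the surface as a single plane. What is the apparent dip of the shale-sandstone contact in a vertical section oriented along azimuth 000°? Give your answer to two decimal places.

23.38°

Let the plane be z = a·easting + b·northing + c.
Pick B−Pick A: −98a − 165b = 26;  Pick C−Pick A: 2a − 58b = 26.
Solving gives a = 0.46259, b = −0.43232.
Unit vector along 000° is (sin 0°, cos 0°) = (0.0000, 1.0000).
Slope in that direction = a·(0.0000) + b·(1.0000) = −0.43232.
Apparent dip = arctan|0.43232| = 23.38° (true dip is 32.3°, so apparent ≤ true as expected).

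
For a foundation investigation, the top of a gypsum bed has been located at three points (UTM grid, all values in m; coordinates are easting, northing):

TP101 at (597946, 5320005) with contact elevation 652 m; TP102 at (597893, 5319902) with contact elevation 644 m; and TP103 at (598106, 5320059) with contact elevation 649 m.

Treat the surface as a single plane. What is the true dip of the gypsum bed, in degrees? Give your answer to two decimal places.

6.78°

Two edge vectors: TP101→TP102 = (-53, -103, -8), TP101→TP103 = (160, 54, -3).
Normal n = (TP101→TP102) × (TP101→TP103) = (741, -1439, 13618).
So ∂z/∂easting = −n_x/n_z = −0.05441 and ∂z/∂northing = −n_y/n_z = 0.10567.
Gradient magnitude |∇z| = √(a² + b²) = √(0.00296 + 0.01117) = 0.11886.
True dip = arctan(0.11886) = 6.78°, dipping toward SSE (azimuth ≈ 153°).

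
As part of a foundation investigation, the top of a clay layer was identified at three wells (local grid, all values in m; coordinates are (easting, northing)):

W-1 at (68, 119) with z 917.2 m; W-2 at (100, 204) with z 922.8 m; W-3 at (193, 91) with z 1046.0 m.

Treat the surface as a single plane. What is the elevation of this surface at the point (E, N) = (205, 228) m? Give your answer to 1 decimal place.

Let the plane be z = a·E + b·N + c.
W-2−W-1: 32a + 85b = 5.6;  W-3−W-1: 125a − 28b = 128.8.
Solving gives a = 0.96387, b = −0.29699.
Then c = 917.2 − a·68 − b·119 = 887.00.
At (205, 228): z = 197.6 − 67.7 + 887.00 = 1016.9 m.

1016.9 m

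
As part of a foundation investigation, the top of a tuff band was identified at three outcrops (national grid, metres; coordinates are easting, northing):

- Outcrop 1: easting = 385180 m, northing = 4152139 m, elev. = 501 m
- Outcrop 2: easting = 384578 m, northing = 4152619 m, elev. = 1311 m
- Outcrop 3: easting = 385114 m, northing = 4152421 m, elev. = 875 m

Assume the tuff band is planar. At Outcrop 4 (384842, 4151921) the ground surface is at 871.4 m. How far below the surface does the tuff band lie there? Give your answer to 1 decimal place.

Two edge vectors: Outcrop 1→Outcrop 2 = (-602, 480, 810), Outcrop 1→Outcrop 3 = (-66, 282, 374).
Normal n = (Outcrop 1→Outcrop 2) × (Outcrop 1→Outcrop 3) = (-48900, 171688, -138084).
So ∂z/∂easting = −n_x/n_z = −0.354132267 and ∂z/∂northing = −n_y/n_z = 1.243359115.
Intercept c from Outcrop 1: 501 + 136404.67 − 5162599.87 = −5025694.20.
At (384842, 4151921): z_contact = −136284.97 + 5162328.82 − 5025694.20 = 349.64 m.
Depth below ground = 871.4 − 349.64 = 521.8 m.

521.8 m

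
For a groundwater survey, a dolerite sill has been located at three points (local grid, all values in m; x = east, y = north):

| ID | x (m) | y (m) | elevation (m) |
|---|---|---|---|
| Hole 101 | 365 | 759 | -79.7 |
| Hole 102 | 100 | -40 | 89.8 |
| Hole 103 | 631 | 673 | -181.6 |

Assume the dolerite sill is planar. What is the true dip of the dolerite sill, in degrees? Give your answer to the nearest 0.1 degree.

Two edge vectors: Hole 101→Hole 102 = (-265, -799, 169.5), Hole 101→Hole 103 = (266, -86, -101.9).
Normal n = (Hole 101→Hole 102) × (Hole 101→Hole 103) = (95995.1, 18083.5, 235324).
So ∂z/∂x = −n_x/n_z = −0.40793 and ∂z/∂y = −n_y/n_z = −0.07685.
Gradient magnitude |∇z| = √(a² + b²) = √(0.16640 + 0.00591) = 0.41510.
True dip = arctan(0.41510) = 22.5°, dipping toward E (azimuth ≈ 079°).

22.5°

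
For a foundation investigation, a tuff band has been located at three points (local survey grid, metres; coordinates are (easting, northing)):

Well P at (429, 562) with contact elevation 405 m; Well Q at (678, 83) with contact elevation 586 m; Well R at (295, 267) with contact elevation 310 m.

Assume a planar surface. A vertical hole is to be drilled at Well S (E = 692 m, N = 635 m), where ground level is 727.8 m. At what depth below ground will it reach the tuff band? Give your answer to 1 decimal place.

Two edge vectors: Well P→Well Q = (249, -479, 181), Well P→Well R = (-134, -295, -95).
Normal n = (Well P→Well Q) × (Well P→Well R) = (98900, -599, -137641).
So ∂z/∂E = −n_x/n_z = 0.71854 and ∂z/∂N = −n_y/n_z = −0.00435.
Intercept c from Well P: 405 − 308.25 + 2.45 = 99.19.
At (692, 635): z_contact = 497.23 − 2.76 + 99.19 = 593.66 m.
Depth below ground = 727.8 − 593.66 = 134.1 m.

134.1 m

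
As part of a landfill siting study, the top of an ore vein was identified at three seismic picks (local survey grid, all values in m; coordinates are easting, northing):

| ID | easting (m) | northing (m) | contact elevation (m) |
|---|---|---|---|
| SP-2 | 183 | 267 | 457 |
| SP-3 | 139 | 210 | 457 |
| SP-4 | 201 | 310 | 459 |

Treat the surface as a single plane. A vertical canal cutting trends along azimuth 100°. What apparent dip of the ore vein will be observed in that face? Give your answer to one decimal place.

8.4°

Let the plane be z = a·easting + b·northing + c.
SP-3−SP-2: −44a − 57b = 0;  SP-4−SP-2: 18a + 43b = 2.
Solving gives a = −0.13164, b = 0.10162.
Unit vector along 100° is (sin 100°, cos 100°) = (0.9848, -0.1736).
Slope in that direction = a·(0.9848) + b·(-0.1736) = −0.14729.
Apparent dip = arctan|0.14729| = 8.4° (true dip is 9.4°, so apparent ≤ true as expected).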